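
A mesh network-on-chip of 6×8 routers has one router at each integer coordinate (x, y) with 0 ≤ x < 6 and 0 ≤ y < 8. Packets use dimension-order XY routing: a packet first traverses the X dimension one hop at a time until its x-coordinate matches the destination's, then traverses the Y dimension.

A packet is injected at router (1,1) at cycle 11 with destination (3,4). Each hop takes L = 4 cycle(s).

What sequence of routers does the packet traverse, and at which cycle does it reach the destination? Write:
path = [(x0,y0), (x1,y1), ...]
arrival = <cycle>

path = [(1,1), (2,1), (3,1), (3,2), (3,3), (3,4)]
arrival = 31

hop 0: (1,1) @ cyc 11
hop 1: (2,1) @ cyc 15  [E]
hop 2: (3,1) @ cyc 19  [E]
hop 3: (3,2) @ cyc 23  [N]
hop 4: (3,3) @ cyc 27  [N]
hop 5: (3,4) @ cyc 31  [N]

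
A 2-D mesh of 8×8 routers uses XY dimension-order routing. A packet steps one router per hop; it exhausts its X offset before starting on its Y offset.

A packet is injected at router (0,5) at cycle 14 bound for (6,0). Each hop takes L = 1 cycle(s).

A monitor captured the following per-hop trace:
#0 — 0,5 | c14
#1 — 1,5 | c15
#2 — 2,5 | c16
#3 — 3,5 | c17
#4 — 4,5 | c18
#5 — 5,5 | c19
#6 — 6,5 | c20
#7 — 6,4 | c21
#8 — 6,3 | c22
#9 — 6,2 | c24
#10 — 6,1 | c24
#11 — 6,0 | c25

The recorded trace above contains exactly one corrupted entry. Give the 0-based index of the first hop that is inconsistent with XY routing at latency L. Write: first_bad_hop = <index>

  1: Δx=+1 Δy=+0 Δt=1 [ok]
  2: Δx=+1 Δy=+0 Δt=1 [ok]
  3: Δx=+1 Δy=+0 Δt=1 [ok]
  4: Δx=+1 Δy=+0 Δt=1 [ok]
  5: Δx=+1 Δy=+0 Δt=1 [ok]
  6: Δx=+1 Δy=+0 Δt=1 [ok]
  7: Δx=+0 Δy=-1 Δt=1 [ok]
  8: Δx=+0 Δy=-1 Δt=1 [ok]
  9: Δx=+0 Δy=-1 Δt=2 [BAD: Δcyc=2≠L]

first_bad_hop = 9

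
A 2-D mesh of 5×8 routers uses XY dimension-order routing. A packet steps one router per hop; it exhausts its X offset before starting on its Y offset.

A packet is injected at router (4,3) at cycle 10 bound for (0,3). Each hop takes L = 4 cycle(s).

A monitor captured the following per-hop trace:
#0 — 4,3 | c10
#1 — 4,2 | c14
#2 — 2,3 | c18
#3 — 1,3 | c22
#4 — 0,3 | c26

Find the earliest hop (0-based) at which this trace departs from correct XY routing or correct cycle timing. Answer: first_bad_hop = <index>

first_bad_hop = 1

  1: Δx=+0 Δy=-1 Δt=4 [BAD: Y-move but x=4≠0]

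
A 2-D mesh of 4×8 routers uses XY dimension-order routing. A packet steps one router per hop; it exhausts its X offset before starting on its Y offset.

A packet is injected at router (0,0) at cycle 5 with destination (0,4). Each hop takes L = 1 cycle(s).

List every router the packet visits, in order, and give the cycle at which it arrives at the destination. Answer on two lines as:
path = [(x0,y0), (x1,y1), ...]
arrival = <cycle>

src (0,0)  cyc=5
N→(0,1)  cyc=6
N→(0,2)  cyc=7
N→(0,3)  cyc=8
N→(0,4)  cyc=9

path = [(0,0), (0,1), (0,2), (0,3), (0,4)]
arrival = 9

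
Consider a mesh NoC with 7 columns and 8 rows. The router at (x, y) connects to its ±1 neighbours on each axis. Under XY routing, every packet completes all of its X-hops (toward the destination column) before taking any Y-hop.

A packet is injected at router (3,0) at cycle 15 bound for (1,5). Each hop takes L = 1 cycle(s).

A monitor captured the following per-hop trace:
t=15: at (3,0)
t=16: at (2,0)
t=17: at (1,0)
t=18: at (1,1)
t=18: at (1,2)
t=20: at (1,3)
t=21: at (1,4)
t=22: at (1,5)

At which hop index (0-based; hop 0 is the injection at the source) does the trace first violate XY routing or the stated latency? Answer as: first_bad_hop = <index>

[1] (-1,+0) / 1c ⇒ ok
[2] (-1,+0) / 1c ⇒ ok
[3] (+0,+1) / 1c ⇒ ok
[4] (+0,+1) / 0c ⇒ BAD: Δcyc=0≠L

first_bad_hop = 4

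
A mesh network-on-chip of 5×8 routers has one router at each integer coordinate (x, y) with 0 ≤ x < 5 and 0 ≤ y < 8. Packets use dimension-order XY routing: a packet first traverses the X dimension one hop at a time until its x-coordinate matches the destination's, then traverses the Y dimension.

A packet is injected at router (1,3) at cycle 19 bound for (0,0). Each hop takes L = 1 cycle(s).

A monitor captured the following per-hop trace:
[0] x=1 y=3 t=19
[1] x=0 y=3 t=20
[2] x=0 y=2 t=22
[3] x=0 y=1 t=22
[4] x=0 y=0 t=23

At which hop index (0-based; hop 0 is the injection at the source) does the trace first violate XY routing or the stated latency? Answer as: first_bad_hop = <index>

hop 1: step (-1,+0), +1 cyc — ok
hop 2: step (+0,-1), +2 cyc — BAD: Δcyc=2≠L

first_bad_hop = 2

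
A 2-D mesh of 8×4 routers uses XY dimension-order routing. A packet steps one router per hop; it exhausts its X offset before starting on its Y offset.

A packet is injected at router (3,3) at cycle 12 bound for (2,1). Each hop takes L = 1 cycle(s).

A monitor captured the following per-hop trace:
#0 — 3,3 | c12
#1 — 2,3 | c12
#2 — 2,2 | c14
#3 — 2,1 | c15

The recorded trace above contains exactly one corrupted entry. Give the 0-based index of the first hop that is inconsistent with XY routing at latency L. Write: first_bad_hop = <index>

first_bad_hop = 1

check 1→ d=(-1,0) cyc+0: BAD: Δcyc=0≠L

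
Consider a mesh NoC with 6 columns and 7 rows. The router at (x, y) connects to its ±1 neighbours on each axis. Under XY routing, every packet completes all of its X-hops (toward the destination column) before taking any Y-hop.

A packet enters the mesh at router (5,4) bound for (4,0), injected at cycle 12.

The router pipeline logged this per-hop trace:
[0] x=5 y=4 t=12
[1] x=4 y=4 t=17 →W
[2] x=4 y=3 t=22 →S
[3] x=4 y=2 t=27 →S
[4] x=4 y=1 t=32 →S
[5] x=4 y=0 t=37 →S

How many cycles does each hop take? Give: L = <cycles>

L = 5

Between hops 0 and 1 the cycle counter advances 17 − 12 = 5.
Per-hop latency L = Δcyc = 5.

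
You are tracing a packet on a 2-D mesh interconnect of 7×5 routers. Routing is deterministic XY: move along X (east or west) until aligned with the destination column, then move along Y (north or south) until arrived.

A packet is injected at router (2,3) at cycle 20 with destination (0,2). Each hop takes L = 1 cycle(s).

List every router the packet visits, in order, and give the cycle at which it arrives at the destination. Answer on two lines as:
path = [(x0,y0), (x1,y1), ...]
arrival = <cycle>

path = [(2,3), (1,3), (0,3), (0,2)]
arrival = 23

src (2,3)  cyc=20
W→(1,3)  cyc=21
W→(0,3)  cyc=22
S→(0,2)  cyc=23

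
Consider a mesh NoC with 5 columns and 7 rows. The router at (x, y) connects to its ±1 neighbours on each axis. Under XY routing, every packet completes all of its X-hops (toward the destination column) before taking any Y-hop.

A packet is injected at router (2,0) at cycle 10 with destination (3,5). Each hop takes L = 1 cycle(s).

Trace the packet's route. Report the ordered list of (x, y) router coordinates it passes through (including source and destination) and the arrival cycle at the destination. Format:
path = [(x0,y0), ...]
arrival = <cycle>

t=10: at (2,0)
t=11: at (3,0) after E
t=12: at (3,1) after N
t=13: at (3,2) after N
t=14: at (3,3) after N
t=15: at (3,4) after N
t=16: at (3,5) after N

path = [(2,0), (3,0), (3,1), (3,2), (3,3), (3,4), (3,5)]
arrival = 16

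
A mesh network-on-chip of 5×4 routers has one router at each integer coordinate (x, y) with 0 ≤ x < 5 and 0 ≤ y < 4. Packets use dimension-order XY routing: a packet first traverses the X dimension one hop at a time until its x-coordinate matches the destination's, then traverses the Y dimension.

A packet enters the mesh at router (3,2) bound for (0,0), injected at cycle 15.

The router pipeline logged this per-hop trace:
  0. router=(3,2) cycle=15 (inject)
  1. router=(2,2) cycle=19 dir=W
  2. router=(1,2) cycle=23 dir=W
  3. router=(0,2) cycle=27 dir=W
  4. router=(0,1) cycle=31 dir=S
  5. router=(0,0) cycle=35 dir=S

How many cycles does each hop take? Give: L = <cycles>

L = 4

Δcyc across hop 0→1: 19 − 15 = 4.
One hop costs L cycles, so L = 4.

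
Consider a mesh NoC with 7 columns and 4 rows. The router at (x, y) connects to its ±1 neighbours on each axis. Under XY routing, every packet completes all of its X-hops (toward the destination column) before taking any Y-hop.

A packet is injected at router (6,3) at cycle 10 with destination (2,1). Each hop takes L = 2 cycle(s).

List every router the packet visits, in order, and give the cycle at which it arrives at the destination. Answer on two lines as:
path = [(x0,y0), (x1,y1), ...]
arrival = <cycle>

t=10: at (6,3)
t=12: at (5,3) after W
t=14: at (4,3) after W
t=16: at (3,3) after W
t=18: at (2,3) after W
t=20: at (2,2) after S
t=22: at (2,1) after S

path = [(6,3), (5,3), (4,3), (3,3), (2,3), (2,2), (2,1)]
arrival = 22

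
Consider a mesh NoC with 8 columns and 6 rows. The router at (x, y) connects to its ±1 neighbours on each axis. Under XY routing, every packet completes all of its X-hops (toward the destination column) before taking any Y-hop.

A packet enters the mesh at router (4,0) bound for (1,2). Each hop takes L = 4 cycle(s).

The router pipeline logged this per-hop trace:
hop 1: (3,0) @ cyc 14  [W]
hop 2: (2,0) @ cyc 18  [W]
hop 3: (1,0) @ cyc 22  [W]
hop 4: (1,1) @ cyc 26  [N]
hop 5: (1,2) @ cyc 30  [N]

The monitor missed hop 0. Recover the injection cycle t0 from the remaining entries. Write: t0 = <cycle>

t0 = 10

At hop 1 the cycle is 14; in general cyc_k = t0 + kL.
Subtract one hop: t0 = 14 − 4 = 10.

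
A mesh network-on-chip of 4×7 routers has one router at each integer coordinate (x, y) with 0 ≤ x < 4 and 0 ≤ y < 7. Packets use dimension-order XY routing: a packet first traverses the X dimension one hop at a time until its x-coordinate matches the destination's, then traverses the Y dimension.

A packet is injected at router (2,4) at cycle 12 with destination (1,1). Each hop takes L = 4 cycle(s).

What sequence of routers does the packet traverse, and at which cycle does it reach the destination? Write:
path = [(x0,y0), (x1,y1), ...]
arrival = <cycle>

path = [(2,4), (1,4), (1,3), (1,2), (1,1)]
arrival = 28

  0. router=(2,4) cycle=12 (inject)
  1. router=(1,4) cycle=16 dir=W
  2. router=(1,3) cycle=20 dir=S
  3. router=(1,2) cycle=24 dir=S
  4. router=(1,1) cycle=28 dir=S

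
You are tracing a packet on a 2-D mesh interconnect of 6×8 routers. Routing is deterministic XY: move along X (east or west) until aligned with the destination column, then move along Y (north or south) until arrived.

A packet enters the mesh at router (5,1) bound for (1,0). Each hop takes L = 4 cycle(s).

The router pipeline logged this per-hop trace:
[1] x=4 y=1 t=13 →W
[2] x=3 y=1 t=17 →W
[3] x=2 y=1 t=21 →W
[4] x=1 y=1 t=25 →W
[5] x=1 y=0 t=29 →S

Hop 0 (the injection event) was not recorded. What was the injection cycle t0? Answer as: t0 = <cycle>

t0 = 9

At hop 1 the cycle is 13; in general cyc_k = t0 + kL.
So t0 = 13 − 1·4 = 9.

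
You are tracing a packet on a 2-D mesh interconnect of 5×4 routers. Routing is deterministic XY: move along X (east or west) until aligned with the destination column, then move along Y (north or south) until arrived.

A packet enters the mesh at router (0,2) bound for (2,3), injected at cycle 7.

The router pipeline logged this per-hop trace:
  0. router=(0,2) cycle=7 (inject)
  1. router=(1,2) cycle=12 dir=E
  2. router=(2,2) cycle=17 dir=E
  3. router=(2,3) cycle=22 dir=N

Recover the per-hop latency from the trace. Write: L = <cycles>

L = 5

Δcyc across hop 0→1: 12 − 7 = 5.
That increment is L by definition: L = 5.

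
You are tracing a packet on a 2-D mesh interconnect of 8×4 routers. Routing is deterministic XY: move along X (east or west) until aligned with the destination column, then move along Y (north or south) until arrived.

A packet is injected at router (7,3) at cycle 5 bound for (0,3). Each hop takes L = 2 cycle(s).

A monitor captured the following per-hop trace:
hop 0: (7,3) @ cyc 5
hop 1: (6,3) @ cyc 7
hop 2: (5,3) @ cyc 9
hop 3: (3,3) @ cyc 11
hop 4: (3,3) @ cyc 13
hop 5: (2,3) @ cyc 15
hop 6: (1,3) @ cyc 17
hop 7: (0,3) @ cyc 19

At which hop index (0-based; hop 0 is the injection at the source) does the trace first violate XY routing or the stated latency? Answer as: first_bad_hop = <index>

[1] (-1,+0) / 2c ⇒ ok
[2] (-1,+0) / 2c ⇒ ok
[3] (-2,+0) / 2c ⇒ BAD: non-unit step

first_bad_hop = 3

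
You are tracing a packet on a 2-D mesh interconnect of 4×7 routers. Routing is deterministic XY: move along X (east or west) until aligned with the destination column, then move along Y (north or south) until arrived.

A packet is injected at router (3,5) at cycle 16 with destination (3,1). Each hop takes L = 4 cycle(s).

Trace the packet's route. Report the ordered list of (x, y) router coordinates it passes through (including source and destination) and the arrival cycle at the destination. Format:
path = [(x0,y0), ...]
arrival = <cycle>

hop 0: (3,5) @ cyc 16
hop 1: (3,4) @ cyc 20  [S]
hop 2: (3,3) @ cyc 24  [S]
hop 3: (3,2) @ cyc 28  [S]
hop 4: (3,1) @ cyc 32  [S]

path = [(3,5), (3,4), (3,3), (3,2), (3,1)]
arrival = 32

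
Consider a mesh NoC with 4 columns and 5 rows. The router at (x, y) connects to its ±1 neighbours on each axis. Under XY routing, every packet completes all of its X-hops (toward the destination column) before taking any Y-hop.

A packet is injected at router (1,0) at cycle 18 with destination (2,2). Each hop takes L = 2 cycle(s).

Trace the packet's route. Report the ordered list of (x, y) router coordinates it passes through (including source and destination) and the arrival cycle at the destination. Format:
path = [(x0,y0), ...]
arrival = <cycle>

hop 0: (1,0) @ cyc 18
hop 1: (2,0) @ cyc 20  [E]
hop 2: (2,1) @ cyc 22  [N]
hop 3: (2,2) @ cyc 24  [N]

path = [(1,0), (2,0), (2,1), (2,2)]
arrival = 24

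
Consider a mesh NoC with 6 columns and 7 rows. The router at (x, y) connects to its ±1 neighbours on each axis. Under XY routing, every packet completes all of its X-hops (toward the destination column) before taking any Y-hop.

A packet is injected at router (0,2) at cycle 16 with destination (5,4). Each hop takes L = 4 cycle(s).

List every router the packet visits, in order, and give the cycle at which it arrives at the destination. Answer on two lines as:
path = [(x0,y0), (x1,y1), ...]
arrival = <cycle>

path = [(0,2), (1,2), (2,2), (3,2), (4,2), (5,2), (5,3), (5,4)]
arrival = 44

hop 0: (0,2) @ cyc 16
hop 1: (1,2) @ cyc 20  [E]
hop 2: (2,2) @ cyc 24  [E]
hop 3: (3,2) @ cyc 28  [E]
hop 4: (4,2) @ cyc 32  [E]
hop 5: (5,2) @ cyc 36  [E]
hop 6: (5,3) @ cyc 40  [N]
hop 7: (5,4) @ cyc 44  [N]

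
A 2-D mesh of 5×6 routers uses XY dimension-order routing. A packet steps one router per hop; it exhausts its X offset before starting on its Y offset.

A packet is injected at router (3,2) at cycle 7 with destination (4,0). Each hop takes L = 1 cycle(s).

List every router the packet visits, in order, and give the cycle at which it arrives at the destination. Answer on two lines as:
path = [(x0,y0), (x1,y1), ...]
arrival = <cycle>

src (3,2)  cyc=7
E→(4,2)  cyc=8
S→(4,1)  cyc=9
S→(4,0)  cyc=10

path = [(3,2), (4,2), (4,1), (4,0)]
arrival = 10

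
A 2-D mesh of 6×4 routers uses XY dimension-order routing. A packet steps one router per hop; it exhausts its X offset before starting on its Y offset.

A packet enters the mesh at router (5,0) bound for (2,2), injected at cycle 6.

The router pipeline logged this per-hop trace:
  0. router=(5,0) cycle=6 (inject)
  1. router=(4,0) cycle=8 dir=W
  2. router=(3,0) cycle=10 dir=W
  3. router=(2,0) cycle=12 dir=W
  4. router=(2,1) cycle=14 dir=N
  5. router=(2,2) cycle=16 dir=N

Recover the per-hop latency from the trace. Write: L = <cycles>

L = 2

From hop 0 (6) to hop 1 (8): +2 cycles.
Each hop adds L, hence L = 2.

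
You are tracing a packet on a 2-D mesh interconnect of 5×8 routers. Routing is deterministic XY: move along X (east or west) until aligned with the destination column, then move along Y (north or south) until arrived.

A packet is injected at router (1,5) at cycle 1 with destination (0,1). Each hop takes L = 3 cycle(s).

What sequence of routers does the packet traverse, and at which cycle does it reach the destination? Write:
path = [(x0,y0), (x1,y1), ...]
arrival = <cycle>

  0. router=(1,5) cycle=1 (inject)
  1. router=(0,5) cycle=4 dir=W
  2. router=(0,4) cycle=7 dir=S
  3. router=(0,3) cycle=10 dir=S
  4. router=(0,2) cycle=13 dir=S
  5. router=(0,1) cycle=16 dir=S

path = [(1,5), (0,5), (0,4), (0,3), (0,2), (0,1)]
arrival = 16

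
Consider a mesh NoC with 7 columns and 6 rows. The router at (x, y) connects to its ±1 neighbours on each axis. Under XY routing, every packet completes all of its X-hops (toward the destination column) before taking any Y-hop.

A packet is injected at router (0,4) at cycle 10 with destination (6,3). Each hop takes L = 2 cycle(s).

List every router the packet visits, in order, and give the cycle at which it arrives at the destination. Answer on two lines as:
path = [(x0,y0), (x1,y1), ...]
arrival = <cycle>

path = [(0,4), (1,4), (2,4), (3,4), (4,4), (5,4), (6,4), (6,3)]
arrival = 24

hop 0: (0,4) @ cyc 10
hop 1: (1,4) @ cyc 12  [E]
hop 2: (2,4) @ cyc 14  [E]
hop 3: (3,4) @ cyc 16  [E]
hop 4: (4,4) @ cyc 18  [E]
hop 5: (5,4) @ cyc 20  [E]
hop 6: (6,4) @ cyc 22  [E]
hop 7: (6,3) @ cyc 24  [S]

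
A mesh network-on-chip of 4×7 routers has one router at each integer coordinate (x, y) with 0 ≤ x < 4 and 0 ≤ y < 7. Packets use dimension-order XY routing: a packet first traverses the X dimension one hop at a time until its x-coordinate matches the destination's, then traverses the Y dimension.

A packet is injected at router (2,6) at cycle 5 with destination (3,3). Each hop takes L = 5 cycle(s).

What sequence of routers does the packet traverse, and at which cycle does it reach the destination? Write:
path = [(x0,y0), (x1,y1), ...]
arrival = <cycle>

path = [(2,6), (3,6), (3,5), (3,4), (3,3)]
arrival = 25

t=5: at (2,6)
t=10: at (3,6) after E
t=15: at (3,5) after S
t=20: at (3,4) after S
t=25: at (3,3) after S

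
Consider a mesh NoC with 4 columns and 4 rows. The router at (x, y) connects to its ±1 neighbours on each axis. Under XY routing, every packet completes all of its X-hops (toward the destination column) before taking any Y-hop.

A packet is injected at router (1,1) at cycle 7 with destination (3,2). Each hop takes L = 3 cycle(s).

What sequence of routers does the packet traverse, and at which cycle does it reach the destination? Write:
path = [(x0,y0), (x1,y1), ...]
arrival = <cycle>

path = [(1,1), (2,1), (3,1), (3,2)]
arrival = 16

#0 — 1,1 | c7
#1 — 2,1 | c10 | E
#2 — 3,1 | c13 | E
#3 — 3,2 | c16 | N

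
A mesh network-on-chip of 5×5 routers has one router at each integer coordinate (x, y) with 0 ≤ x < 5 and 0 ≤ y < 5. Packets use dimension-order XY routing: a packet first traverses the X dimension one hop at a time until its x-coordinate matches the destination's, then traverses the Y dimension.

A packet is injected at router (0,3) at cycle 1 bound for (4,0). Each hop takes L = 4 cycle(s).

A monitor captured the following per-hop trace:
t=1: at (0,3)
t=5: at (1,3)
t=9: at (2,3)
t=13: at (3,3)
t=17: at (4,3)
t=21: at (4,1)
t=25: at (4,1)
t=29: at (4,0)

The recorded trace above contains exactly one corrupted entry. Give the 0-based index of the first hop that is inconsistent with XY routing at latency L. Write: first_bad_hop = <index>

[1] (+1,+0) / 4c ⇒ ok
[2] (+1,+0) / 4c ⇒ ok
[3] (+1,+0) / 4c ⇒ ok
[4] (+1,+0) / 4c ⇒ ok
[5] (+0,-2) / 4c ⇒ BAD: non-unit step

first_bad_hop = 5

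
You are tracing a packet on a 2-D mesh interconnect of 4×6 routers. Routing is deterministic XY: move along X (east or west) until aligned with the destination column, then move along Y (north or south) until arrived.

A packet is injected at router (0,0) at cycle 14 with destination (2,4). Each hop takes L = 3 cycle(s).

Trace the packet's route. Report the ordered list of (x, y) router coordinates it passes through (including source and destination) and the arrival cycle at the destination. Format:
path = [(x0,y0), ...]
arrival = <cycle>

path = [(0,0), (1,0), (2,0), (2,1), (2,2), (2,3), (2,4)]
arrival = 32

hop 0: (0,0) @ cyc 14
hop 1: (1,0) @ cyc 17  [E]
hop 2: (2,0) @ cyc 20  [E]
hop 3: (2,1) @ cyc 23  [N]
hop 4: (2,2) @ cyc 26  [N]
hop 5: (2,3) @ cyc 29  [N]
hop 6: (2,4) @ cyc 32  [N]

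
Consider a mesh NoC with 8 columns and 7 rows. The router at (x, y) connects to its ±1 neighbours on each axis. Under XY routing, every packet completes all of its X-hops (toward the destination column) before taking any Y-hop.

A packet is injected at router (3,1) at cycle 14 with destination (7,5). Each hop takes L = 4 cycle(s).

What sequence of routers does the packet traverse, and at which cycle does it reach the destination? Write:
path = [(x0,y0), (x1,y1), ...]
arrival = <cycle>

path = [(3,1), (4,1), (5,1), (6,1), (7,1), (7,2), (7,3), (7,4), (7,5)]
arrival = 46

src (3,1)  cyc=14
E→(4,1)  cyc=18
E→(5,1)  cyc=22
E→(6,1)  cyc=26
E→(7,1)  cyc=30
N→(7,2)  cyc=34
N→(7,3)  cyc=38
N→(7,4)  cyc=42
N→(7,5)  cyc=46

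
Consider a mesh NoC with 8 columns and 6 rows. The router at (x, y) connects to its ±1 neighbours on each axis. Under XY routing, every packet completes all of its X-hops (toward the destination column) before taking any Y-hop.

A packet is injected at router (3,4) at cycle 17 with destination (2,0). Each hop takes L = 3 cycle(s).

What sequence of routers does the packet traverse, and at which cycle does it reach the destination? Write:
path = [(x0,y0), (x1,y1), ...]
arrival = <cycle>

t=17: at (3,4)
t=20: at (2,4) after W
t=23: at (2,3) after S
t=26: at (2,2) after S
t=29: at (2,1) after S
t=32: at (2,0) after S

path = [(3,4), (2,4), (2,3), (2,2), (2,1), (2,0)]
arrival = 32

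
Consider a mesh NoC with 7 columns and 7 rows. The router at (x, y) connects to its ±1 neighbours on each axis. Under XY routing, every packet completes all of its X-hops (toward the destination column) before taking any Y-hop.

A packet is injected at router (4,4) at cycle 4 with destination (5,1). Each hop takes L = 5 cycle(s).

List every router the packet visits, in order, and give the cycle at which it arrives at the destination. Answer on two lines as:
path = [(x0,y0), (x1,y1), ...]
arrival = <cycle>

path = [(4,4), (5,4), (5,3), (5,2), (5,1)]
arrival = 24

  0. router=(4,4) cycle=4 (inject)
  1. router=(5,4) cycle=9 dir=E
  2. router=(5,3) cycle=14 dir=S
  3. router=(5,2) cycle=19 dir=S
  4. router=(5,1) cycle=24 dir=S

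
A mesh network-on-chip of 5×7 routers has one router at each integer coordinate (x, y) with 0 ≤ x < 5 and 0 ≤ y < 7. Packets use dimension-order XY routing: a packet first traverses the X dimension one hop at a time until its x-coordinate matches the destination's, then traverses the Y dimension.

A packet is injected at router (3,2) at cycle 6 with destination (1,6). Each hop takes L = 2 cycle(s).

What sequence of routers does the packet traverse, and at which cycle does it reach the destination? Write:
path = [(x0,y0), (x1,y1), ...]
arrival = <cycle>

path = [(3,2), (2,2), (1,2), (1,3), (1,4), (1,5), (1,6)]
arrival = 18

[0] x=3 y=2 t=6
[1] x=2 y=2 t=8 →W
[2] x=1 y=2 t=10 →W
[3] x=1 y=3 t=12 →N
[4] x=1 y=4 t=14 →N
[5] x=1 y=5 t=16 →N
[6] x=1 y=6 t=18 →N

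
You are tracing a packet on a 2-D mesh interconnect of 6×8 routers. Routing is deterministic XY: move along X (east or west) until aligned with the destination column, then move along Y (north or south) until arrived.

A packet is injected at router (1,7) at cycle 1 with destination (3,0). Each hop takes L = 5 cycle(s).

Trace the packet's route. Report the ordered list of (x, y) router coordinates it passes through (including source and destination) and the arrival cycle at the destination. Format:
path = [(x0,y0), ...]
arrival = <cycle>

path = [(1,7), (2,7), (3,7), (3,6), (3,5), (3,4), (3,3), (3,2), (3,1), (3,0)]
arrival = 46

t=1: at (1,7)
t=6: at (2,7) after E
t=11: at (3,7) after E
t=16: at (3,6) after S
t=21: at (3,5) after S
t=26: at (3,4) after S
t=31: at (3,3) after S
t=36: at (3,2) after S
t=41: at (3,1) after S
t=46: at (3,0) after S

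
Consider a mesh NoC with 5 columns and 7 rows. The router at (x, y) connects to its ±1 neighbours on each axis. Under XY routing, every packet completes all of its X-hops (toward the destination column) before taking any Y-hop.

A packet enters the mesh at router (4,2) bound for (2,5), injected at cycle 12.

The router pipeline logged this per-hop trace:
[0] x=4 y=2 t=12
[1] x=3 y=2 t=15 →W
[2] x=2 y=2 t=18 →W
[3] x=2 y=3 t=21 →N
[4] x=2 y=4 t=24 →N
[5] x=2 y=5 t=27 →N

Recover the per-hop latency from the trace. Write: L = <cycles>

L = 3

Between hops 0 and 1 the cycle counter advances 15 − 12 = 3.
One hop costs L cycles, so L = 3.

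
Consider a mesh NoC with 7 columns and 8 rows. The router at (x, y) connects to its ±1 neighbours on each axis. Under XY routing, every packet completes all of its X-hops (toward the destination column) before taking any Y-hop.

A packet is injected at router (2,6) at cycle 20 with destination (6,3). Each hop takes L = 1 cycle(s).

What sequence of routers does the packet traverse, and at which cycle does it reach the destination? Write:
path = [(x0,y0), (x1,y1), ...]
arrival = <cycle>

#0 — 2,6 | c20
#1 — 3,6 | c21 | E
#2 — 4,6 | c22 | E
#3 — 5,6 | c23 | E
#4 — 6,6 | c24 | E
#5 — 6,5 | c25 | S
#6 — 6,4 | c26 | S
#7 — 6,3 | c27 | S

path = [(2,6), (3,6), (4,6), (5,6), (6,6), (6,5), (6,4), (6,3)]
arrival = 27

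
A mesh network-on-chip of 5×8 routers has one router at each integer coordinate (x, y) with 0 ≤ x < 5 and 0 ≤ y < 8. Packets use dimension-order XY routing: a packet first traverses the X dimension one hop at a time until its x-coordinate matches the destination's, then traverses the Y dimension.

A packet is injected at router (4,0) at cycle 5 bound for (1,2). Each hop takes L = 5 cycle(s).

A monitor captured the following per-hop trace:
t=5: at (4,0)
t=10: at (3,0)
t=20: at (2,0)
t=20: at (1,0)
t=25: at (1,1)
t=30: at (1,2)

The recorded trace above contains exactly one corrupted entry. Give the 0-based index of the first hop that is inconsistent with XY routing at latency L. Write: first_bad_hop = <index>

hop 1: step (-1,+0), +5 cyc — ok
hop 2: step (-1,+0), +10 cyc — BAD: Δcyc=10≠L

first_bad_hop = 2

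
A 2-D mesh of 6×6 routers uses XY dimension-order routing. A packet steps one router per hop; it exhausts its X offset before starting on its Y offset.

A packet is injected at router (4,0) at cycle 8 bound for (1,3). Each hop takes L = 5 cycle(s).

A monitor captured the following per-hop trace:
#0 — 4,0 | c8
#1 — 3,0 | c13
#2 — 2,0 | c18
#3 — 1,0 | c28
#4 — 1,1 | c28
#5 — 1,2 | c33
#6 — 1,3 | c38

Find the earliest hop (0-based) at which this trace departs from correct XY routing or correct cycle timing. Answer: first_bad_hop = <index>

first_bad_hop = 3

[1] (-1,+0) / 5c ⇒ ok
[2] (-1,+0) / 5c ⇒ ok
[3] (-1,+0) / 10c ⇒ BAD: Δcyc=10≠L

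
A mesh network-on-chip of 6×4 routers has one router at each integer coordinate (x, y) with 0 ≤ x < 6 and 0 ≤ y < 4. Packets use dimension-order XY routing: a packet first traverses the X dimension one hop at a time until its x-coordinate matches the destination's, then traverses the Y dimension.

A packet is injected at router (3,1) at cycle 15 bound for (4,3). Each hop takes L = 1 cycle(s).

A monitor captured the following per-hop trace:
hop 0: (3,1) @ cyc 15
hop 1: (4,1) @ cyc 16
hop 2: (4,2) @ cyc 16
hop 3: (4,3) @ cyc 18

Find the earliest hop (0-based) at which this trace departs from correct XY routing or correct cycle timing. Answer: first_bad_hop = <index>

first_bad_hop = 2

check 1→ d=(1,0) cyc+1: ok
check 2→ d=(0,1) cyc+0: BAD: Δcyc=0≠L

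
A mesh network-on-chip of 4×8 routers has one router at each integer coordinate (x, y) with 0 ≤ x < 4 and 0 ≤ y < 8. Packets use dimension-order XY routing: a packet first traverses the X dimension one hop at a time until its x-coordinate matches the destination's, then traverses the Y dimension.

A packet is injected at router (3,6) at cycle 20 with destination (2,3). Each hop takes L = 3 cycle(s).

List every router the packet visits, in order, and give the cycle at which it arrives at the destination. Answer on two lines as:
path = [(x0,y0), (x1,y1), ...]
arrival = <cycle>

path = [(3,6), (2,6), (2,5), (2,4), (2,3)]
arrival = 32

t=20: at (3,6)
t=23: at (2,6) after W
t=26: at (2,5) after S
t=29: at (2,4) after S
t=32: at (2,3) after S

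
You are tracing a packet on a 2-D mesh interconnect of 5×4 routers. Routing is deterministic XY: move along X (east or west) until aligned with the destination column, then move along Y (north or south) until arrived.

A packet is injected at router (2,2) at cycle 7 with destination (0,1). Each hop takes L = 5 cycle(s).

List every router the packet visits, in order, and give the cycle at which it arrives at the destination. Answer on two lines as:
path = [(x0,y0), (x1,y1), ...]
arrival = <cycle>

t=7: at (2,2)
t=12: at (1,2) after W
t=17: at (0,2) after W
t=22: at (0,1) after S

path = [(2,2), (1,2), (0,2), (0,1)]
arrival = 22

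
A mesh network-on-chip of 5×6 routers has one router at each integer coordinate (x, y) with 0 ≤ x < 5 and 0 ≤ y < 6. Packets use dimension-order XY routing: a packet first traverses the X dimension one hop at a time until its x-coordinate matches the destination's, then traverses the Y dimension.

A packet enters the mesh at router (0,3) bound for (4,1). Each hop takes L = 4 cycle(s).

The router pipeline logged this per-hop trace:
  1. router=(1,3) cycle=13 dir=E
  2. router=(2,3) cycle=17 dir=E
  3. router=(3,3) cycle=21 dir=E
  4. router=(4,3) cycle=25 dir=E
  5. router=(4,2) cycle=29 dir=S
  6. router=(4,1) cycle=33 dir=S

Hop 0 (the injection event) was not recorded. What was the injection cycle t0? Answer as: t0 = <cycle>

cyc[1] = 13 and cyc[k] = t0 + k·L for every k.
t0 = cyc[1] − L = 13 − 4 = 9.

t0 = 9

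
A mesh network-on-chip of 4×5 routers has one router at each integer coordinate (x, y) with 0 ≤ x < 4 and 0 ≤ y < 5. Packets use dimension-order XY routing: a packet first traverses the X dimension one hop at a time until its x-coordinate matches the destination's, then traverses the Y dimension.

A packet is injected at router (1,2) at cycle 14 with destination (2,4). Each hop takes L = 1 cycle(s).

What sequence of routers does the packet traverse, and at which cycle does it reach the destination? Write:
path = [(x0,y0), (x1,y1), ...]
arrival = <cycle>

path = [(1,2), (2,2), (2,3), (2,4)]
arrival = 17

src (1,2)  cyc=14
E→(2,2)  cyc=15
N→(2,3)  cyc=16
N→(2,4)  cyc=17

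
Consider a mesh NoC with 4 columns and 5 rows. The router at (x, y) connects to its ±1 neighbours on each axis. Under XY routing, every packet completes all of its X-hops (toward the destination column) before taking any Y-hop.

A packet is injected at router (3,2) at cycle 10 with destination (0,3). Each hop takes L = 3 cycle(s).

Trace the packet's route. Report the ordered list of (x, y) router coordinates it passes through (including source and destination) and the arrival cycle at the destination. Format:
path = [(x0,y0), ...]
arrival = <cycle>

t=10: at (3,2)
t=13: at (2,2) after W
t=16: at (1,2) after W
t=19: at (0,2) after W
t=22: at (0,3) after N

path = [(3,2), (2,2), (1,2), (0,2), (0,3)]
arrival = 22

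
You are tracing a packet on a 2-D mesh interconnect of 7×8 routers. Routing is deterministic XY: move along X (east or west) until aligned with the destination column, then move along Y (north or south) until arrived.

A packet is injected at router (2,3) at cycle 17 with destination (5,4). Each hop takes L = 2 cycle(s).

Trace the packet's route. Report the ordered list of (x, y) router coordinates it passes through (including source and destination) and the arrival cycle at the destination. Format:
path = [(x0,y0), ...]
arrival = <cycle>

hop 0: (2,3) @ cyc 17
hop 1: (3,3) @ cyc 19  [E]
hop 2: (4,3) @ cyc 21  [E]
hop 3: (5,3) @ cyc 23  [E]
hop 4: (5,4) @ cyc 25  [N]

path = [(2,3), (3,3), (4,3), (5,3), (5,4)]
arrival = 25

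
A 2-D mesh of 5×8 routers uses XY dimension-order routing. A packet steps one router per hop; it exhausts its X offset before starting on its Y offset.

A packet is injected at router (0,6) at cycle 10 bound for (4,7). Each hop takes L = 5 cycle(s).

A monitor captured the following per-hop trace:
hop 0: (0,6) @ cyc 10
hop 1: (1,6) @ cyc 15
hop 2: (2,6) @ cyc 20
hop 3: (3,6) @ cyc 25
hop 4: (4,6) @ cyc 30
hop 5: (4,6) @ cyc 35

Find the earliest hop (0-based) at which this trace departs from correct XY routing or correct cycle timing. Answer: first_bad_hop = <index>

first_bad_hop = 5

  1: Δx=+1 Δy=+0 Δt=5 [ok]
  2: Δx=+1 Δy=+0 Δt=5 [ok]
  3: Δx=+1 Δy=+0 Δt=5 [ok]
  4: Δx=+1 Δy=+0 Δt=5 [ok]
  5: Δx=+0 Δy=+0 Δt=5 [BAD: non-unit step]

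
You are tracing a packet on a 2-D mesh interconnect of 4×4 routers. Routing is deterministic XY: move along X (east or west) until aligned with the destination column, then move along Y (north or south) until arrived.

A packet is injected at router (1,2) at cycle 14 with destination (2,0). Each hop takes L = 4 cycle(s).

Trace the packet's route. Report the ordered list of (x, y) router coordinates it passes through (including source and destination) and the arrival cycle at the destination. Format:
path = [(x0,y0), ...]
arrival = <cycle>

path = [(1,2), (2,2), (2,1), (2,0)]
arrival = 26

[0] x=1 y=2 t=14
[1] x=2 y=2 t=18 →E
[2] x=2 y=1 t=22 →S
[3] x=2 y=0 t=26 →S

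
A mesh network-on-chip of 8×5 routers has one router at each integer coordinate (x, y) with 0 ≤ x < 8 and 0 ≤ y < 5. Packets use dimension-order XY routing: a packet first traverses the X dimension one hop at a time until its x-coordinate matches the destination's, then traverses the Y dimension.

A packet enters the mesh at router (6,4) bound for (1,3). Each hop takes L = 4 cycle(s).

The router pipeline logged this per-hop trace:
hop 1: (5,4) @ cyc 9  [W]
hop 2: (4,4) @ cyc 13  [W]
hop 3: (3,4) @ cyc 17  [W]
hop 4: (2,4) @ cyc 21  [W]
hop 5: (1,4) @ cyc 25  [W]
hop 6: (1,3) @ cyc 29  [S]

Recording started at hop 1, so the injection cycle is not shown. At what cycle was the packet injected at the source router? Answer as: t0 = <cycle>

t0 = 5

The first recorded entry is hop 1 at cycle 9.
Subtract one hop: t0 = 9 − 4 = 5.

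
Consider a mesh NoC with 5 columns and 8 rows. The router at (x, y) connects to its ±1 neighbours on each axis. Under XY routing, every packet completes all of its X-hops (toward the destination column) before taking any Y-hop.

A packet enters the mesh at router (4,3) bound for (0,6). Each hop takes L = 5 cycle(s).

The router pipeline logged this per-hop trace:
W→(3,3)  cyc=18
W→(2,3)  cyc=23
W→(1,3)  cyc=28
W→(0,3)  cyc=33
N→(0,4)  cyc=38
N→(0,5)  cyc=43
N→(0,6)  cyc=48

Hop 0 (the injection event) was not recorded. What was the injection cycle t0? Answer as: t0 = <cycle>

cyc[1] = 18 and cyc[k] = t0 + k·L for every k.
Subtract one hop: t0 = 18 − 5 = 13.

t0 = 13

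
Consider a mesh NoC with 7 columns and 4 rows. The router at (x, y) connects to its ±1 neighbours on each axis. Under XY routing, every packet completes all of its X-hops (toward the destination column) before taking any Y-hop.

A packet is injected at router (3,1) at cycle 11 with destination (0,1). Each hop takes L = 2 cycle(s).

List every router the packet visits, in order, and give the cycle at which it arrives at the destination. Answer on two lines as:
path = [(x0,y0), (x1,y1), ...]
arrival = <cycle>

  0. router=(3,1) cycle=11 (inject)
  1. router=(2,1) cycle=13 dir=W
  2. router=(1,1) cycle=15 dir=W
  3. router=(0,1) cycle=17 dir=W

path = [(3,1), (2,1), (1,1), (0,1)]
arrival = 17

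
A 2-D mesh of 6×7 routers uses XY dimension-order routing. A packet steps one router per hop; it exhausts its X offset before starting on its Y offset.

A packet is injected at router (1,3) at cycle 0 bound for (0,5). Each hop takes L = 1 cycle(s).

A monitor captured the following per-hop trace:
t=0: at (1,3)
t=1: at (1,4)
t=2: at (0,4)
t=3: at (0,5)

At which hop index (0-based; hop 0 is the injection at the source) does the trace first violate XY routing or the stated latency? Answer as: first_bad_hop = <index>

first_bad_hop = 1

[1] (+0,+1) / 1c ⇒ BAD: Y-move but x=1≠0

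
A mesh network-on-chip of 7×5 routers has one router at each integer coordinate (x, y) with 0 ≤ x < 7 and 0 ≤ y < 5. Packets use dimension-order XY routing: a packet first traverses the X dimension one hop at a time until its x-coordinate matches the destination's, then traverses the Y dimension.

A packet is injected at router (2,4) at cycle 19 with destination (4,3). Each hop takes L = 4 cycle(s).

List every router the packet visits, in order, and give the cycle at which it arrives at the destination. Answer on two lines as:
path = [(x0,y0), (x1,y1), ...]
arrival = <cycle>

path = [(2,4), (3,4), (4,4), (4,3)]
arrival = 31

hop 0: (2,4) @ cyc 19
hop 1: (3,4) @ cyc 23  [E]
hop 2: (4,4) @ cyc 27  [E]
hop 3: (4,3) @ cyc 31  [S]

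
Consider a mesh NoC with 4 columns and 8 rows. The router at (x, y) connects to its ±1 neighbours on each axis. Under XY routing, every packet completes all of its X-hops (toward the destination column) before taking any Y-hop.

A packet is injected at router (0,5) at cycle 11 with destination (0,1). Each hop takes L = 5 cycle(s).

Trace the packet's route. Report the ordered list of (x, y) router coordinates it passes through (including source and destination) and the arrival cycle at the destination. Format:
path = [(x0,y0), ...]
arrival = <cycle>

[0] x=0 y=5 t=11
[1] x=0 y=4 t=16 →S
[2] x=0 y=3 t=21 →S
[3] x=0 y=2 t=26 →S
[4] x=0 y=1 t=31 →S

path = [(0,5), (0,4), (0,3), (0,2), (0,1)]
arrival = 31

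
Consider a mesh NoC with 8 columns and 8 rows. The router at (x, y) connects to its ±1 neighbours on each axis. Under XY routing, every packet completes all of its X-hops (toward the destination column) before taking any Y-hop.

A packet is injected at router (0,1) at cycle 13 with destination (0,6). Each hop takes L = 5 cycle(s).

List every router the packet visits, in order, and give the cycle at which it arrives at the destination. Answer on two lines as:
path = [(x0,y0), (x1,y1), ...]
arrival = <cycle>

  0. router=(0,1) cycle=13 (inject)
  1. router=(0,2) cycle=18 dir=N
  2. router=(0,3) cycle=23 dir=N
  3. router=(0,4) cycle=28 dir=N
  4. router=(0,5) cycle=33 dir=N
  5. router=(0,6) cycle=38 dir=N

path = [(0,1), (0,2), (0,3), (0,4), (0,5), (0,6)]
arrival = 38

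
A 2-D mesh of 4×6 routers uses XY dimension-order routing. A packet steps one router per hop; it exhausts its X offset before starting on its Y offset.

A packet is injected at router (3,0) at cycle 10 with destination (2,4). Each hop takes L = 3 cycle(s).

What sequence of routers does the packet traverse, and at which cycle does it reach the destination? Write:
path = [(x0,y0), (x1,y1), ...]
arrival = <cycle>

#0 — 3,0 | c10
#1 — 2,0 | c13 | W
#2 — 2,1 | c16 | N
#3 — 2,2 | c19 | N
#4 — 2,3 | c22 | N
#5 — 2,4 | c25 | N

path = [(3,0), (2,0), (2,1), (2,2), (2,3), (2,4)]
arrival = 25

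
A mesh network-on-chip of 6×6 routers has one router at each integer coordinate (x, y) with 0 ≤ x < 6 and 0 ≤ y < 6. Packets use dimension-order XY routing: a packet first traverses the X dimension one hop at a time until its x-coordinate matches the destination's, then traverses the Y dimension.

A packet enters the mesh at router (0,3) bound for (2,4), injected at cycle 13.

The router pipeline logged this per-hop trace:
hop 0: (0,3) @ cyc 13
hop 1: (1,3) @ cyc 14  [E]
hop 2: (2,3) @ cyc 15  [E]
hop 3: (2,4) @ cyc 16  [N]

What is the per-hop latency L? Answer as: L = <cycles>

cyc[1] − cyc[0] = 14 − 13 = 1.
One hop costs L cycles, so L = 1.

L = 1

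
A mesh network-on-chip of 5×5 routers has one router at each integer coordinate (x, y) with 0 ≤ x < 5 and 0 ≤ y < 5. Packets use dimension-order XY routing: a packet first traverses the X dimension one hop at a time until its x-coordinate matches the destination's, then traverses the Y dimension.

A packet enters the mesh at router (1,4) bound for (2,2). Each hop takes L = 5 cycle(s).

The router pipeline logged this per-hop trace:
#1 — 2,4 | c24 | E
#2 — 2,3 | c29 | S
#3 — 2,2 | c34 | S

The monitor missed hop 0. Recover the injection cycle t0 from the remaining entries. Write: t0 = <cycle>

Hop 1 reached at cycle 24; hop k is at t0 + k·L.
Therefore t0 = 24 − L = 19.

t0 = 19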